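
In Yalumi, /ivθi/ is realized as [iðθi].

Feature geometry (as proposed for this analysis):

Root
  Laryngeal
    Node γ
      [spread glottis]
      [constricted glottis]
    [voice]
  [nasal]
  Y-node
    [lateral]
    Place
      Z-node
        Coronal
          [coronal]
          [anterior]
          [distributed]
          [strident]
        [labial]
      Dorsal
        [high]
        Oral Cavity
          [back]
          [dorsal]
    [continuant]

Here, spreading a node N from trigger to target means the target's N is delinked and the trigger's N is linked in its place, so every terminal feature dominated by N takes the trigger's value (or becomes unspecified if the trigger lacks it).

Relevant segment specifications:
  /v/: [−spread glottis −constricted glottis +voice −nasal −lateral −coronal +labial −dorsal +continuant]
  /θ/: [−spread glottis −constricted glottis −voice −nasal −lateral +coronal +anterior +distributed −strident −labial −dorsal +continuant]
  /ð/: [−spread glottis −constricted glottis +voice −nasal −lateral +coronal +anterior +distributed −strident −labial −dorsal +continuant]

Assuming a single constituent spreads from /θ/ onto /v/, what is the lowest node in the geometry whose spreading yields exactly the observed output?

Feature comparison: [labial], [coronal], [anterior], [distributed], [strident] differ between /v/ and [ð]; the remaining terminals match.
In this geometry the lowest node dominating all of them is Z-node: every daughter of Z-node dominates only a proper subset, so no lower node suffices.
Spreading Z-node from /θ/ overwrites each of those terminals with /θ/'s values, yielding exactly [ð].
[voice], a feature on which the two segments disagree outside Z-node, is unchanged — nothing dominating it spread, and Z-node is the minimal sufficient constituent.

Z-node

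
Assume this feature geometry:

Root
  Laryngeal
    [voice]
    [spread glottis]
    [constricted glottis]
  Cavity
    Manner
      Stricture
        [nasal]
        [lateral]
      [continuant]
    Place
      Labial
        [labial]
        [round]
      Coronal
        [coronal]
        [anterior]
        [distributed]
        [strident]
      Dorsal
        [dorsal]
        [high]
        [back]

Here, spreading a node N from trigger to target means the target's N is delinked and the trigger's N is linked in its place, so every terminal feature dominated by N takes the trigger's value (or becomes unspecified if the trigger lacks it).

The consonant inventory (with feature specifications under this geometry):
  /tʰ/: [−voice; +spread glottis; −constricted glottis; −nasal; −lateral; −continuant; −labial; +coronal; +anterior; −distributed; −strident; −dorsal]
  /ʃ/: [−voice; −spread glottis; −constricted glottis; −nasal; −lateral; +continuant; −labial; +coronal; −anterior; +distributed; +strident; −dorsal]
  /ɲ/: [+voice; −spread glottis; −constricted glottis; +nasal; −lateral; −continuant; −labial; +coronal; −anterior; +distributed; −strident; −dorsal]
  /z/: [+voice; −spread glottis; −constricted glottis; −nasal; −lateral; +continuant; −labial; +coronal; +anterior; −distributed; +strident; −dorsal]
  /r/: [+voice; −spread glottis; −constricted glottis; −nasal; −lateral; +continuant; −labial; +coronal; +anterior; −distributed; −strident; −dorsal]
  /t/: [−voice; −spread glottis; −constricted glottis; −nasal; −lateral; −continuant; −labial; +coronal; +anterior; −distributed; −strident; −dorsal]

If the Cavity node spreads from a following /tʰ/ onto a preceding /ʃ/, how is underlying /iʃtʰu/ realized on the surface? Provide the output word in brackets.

Terminals under Cavity in this geometry: [nasal], [lateral], [continuant], [labial], [round], [coronal], [anterior], [distributed], [strident], [dorsal], [high], [back].
The target acquires /tʰ/'s values for everything under Cavity — [−nasal], [−lateral], [−continuant], [−labial], [+coronal], [+anterior], [−distributed], [−strident], [−dorsal] — while keeping its own [voice], [spread glottis], [constricted glottis].
This feature bundle is that of [t], so /iʃtʰu/ surfaces as [ittʰu].

[ittʰu]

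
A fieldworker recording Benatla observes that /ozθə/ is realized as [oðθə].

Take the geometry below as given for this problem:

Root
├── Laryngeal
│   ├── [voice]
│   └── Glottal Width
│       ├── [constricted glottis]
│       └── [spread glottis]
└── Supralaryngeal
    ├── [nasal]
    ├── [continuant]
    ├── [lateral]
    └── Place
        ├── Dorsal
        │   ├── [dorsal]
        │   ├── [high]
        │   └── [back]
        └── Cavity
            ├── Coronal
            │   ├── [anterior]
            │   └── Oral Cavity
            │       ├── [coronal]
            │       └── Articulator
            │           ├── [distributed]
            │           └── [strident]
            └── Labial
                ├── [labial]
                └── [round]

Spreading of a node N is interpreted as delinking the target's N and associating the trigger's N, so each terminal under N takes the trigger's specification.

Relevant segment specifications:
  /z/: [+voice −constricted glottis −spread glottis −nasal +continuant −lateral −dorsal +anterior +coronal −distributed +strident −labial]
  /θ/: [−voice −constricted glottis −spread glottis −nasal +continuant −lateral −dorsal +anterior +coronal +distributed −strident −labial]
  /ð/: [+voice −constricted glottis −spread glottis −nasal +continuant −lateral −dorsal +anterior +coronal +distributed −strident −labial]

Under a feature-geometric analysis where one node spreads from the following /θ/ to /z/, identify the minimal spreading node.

Feature comparison: [distributed], [strident] differ between /z/ and [ð]; the remaining terminals match.
Tracing each changed feature up the tree, the paths first meet at Articulator; any lower node misses at least one of them.
Spreading Articulator from /θ/ overwrites each of those terminals with /θ/'s values, yielding exactly [ð].
[voice] stays as in /z/ although /θ/ differs there, so no node dominating it spread; among the remaining candidates Articulator is the lowest that derives the output.

Articulator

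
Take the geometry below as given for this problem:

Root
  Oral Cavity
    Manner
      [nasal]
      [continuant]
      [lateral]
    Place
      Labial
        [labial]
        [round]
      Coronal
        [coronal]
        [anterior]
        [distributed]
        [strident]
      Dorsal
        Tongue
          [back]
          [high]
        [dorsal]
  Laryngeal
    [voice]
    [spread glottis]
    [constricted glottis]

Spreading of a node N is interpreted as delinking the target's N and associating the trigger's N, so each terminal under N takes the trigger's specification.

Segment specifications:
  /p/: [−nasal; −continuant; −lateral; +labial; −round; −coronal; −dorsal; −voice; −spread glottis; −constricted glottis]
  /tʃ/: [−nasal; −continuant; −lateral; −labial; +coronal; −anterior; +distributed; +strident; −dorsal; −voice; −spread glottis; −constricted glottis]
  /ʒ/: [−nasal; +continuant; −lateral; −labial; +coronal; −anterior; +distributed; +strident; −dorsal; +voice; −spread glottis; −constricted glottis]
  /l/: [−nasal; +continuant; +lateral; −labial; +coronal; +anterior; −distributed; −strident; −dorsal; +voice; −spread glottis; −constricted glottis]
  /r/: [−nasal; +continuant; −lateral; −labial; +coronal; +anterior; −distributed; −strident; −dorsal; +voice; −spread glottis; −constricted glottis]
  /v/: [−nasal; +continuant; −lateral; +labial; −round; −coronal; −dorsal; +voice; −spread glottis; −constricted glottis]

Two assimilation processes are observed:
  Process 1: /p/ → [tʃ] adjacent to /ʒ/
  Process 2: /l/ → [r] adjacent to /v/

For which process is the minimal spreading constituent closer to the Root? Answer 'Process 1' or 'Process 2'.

Process 1

In Process 1, [labial], [round], [coronal], [anterior], [distributed], [strident] change, so the minimal spreading node is Place at depth 2.
In Process 2, [lateral] changes, so the minimal spreading node is [lateral] at depth 3.
Depth 2 < depth 3; Process 1 involves the structurally higher constituent Place.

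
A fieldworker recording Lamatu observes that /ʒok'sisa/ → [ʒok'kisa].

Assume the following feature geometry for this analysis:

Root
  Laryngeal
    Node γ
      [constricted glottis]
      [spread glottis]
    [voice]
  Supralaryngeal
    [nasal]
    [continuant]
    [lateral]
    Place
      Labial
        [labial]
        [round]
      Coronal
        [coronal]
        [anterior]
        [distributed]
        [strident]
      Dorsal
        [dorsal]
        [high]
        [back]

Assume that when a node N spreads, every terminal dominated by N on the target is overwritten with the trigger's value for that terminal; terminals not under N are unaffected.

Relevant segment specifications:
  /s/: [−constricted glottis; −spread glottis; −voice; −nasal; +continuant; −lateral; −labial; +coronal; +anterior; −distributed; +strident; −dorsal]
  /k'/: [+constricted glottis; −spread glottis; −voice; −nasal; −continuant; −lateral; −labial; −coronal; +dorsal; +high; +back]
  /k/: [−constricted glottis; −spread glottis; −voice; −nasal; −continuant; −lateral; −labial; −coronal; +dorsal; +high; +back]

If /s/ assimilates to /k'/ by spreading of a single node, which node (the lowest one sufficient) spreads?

Comparing /s/ with its surface form [k], the features that change are [continuant], [coronal], [anterior], [distributed], [strident], [dorsal], [high], [back].
Tracing each changed feature up the tree, the paths first meet at Supralaryngeal; any lower node misses at least one of them.
Delinking /s/'s Supralaryngeal and associating /k'/'s Supralaryngeal gives precisely the feature bundle of [k].
[constricted glottis] — on which /k'/ differs from /s/ — is unchanged, so Root cannot have spread; the constituent is no larger than Supralaryngeal.

Supralaryngeal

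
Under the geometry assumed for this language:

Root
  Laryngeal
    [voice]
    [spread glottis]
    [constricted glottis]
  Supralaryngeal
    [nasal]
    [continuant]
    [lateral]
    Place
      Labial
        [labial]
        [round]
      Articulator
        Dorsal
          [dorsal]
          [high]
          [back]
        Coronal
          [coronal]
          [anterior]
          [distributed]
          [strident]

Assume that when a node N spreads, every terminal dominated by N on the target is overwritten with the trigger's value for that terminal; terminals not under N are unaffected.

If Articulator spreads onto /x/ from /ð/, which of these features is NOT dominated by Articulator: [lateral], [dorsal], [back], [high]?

Articulator dominates exactly [dorsal], [high], [back], [coronal], [anterior], [distributed], [strident].
Of the listed options, [back], [high], [dorsal] are among these and would be overwritten by spreading Articulator.
But [lateral] is a dependent of Supralaryngeal, outside Articulator; it is therefore untouched by the spreading.

[lateral]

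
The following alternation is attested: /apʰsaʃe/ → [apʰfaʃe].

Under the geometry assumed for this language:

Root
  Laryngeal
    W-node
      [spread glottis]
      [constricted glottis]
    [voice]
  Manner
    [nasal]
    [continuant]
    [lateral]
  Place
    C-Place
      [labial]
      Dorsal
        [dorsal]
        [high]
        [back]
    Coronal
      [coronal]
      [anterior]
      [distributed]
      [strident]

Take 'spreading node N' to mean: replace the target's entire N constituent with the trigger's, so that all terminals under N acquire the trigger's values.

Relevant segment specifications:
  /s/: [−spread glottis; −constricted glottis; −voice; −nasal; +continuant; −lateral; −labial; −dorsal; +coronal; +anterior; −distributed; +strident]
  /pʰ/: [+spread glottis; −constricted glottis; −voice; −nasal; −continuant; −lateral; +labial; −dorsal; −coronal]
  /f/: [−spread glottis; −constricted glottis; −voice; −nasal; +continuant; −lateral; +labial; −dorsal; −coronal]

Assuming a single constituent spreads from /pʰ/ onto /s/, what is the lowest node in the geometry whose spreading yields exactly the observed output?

Comparing /s/ with its surface form [f], the features that change are [labial], [coronal], [anterior], [distributed], [strident].
Tracing each changed feature up the tree, the paths first meet at Place; any lower node misses at least one of them.
If Place spreads, every terminal under it takes /pʰ/'s value, producing [f] as observed.
Since [continuant], [spread glottis] are preserved even though /pʰ/ disagrees there, no node above Place spread.

Place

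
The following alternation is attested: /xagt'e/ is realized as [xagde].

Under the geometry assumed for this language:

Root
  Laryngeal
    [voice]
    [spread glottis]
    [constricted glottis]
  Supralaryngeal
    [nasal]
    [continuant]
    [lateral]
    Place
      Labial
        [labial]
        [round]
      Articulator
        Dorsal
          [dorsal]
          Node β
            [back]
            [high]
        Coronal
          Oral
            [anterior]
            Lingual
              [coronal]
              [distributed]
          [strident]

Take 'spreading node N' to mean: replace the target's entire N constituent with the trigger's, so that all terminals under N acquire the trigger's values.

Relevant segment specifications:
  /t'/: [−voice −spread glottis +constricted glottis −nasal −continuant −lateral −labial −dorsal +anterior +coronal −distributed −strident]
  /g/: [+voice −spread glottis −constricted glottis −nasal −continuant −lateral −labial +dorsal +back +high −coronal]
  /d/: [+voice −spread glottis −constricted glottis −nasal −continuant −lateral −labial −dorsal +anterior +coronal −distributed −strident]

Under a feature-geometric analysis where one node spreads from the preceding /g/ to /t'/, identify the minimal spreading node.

Laryngeal

The alternation /t'/ → [d] changes [voice], [constricted glottis] and nothing else.
Tracing each changed feature up the tree, the paths first meet at Laryngeal; any lower node misses at least one of them.
If Laryngeal spreads, every terminal under it takes /g/'s value, producing [d] as observed.
Had Root spread, [dorsal], [coronal] would have taken /g/'s values; they stay as in /t'/, confirming the spreading constituent is exactly Laryngeal.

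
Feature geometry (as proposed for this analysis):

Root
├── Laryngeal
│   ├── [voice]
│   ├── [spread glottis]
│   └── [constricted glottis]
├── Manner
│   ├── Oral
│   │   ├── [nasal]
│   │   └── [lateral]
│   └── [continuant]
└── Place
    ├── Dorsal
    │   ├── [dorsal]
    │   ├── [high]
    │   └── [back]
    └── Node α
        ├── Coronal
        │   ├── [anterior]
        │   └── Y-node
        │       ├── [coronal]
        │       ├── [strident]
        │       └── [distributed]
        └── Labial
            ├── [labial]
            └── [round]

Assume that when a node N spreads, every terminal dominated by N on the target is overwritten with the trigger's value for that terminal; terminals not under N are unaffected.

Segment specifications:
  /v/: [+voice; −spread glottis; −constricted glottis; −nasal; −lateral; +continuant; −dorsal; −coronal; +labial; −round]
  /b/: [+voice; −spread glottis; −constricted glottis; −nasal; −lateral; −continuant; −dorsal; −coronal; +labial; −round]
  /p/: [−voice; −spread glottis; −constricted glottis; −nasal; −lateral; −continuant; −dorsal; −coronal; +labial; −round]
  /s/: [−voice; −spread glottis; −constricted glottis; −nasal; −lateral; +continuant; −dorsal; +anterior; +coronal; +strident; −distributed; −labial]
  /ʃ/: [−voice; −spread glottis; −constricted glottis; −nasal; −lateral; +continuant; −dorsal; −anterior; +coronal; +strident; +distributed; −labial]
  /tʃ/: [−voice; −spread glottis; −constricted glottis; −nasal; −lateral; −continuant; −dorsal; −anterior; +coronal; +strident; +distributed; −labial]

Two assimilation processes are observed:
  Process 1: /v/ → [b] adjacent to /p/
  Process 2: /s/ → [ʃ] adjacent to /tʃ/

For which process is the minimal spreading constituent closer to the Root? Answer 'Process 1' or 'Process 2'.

Process 1: the feature that changes is [continuant]; the minimal node is [continuant] (depth 2).
Process 2 alters [anterior], [distributed]; the lowest common ancestor is Coronal (depth 3 from Root).
[continuant] (depth 2) sits above Coronal (depth 3), making Process 1 the one with the higher spreading node.

Process 1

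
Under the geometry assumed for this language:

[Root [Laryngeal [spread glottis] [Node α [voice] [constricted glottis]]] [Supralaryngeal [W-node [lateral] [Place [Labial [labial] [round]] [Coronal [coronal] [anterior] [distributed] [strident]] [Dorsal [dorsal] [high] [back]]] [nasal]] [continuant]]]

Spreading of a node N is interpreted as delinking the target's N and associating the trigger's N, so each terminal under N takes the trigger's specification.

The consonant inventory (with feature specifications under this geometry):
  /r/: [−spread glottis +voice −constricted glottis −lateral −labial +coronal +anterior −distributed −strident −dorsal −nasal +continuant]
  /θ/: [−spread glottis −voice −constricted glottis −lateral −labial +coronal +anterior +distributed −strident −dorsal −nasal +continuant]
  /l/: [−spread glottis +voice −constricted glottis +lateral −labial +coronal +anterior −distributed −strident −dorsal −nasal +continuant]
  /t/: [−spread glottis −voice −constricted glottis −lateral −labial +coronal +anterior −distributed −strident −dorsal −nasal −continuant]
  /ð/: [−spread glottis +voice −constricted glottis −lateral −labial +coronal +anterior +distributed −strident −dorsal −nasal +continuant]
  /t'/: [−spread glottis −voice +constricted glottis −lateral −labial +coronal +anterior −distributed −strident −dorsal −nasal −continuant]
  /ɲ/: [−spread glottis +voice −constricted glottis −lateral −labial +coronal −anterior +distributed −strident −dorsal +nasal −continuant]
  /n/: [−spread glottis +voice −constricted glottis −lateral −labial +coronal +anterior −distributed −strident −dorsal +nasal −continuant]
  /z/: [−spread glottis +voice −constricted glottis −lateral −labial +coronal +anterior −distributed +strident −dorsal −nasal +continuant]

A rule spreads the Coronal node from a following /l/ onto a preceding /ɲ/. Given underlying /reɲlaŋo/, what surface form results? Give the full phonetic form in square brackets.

Terminals under Coronal in this geometry: [coronal], [anterior], [distributed], [strident].
Spreading Coronal from /l/ onto /ɲ/ replaces those values with /l/'s: [+coronal], [+anterior], [−distributed], [−strident]. Features outside Coronal ([spread glottis], [voice], [constricted glottis], …) stay as in /ɲ/.
This feature bundle is that of [n], so /reɲlaŋo/ surfaces as [renlaŋo].

[renlaŋo]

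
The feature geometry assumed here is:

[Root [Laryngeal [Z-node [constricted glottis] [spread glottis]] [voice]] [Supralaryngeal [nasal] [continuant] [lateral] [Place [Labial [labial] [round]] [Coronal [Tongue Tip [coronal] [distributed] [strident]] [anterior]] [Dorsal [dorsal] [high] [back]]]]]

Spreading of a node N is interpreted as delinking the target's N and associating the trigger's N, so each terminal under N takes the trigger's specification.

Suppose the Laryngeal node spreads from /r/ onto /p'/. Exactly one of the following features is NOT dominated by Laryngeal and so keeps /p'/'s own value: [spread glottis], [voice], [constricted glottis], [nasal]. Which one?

[nasal]

The terminals dominated by Laryngeal are [constricted glottis], [spread glottis], [voice].
Spreading Laryngeal replaces [voice], [spread glottis], [constricted glottis] with the trigger's values, since each sits inside the Laryngeal constituent.
[nasal] attaches under Supralaryngeal, not under Laryngeal, so /p'/ retains its own value for [nasal].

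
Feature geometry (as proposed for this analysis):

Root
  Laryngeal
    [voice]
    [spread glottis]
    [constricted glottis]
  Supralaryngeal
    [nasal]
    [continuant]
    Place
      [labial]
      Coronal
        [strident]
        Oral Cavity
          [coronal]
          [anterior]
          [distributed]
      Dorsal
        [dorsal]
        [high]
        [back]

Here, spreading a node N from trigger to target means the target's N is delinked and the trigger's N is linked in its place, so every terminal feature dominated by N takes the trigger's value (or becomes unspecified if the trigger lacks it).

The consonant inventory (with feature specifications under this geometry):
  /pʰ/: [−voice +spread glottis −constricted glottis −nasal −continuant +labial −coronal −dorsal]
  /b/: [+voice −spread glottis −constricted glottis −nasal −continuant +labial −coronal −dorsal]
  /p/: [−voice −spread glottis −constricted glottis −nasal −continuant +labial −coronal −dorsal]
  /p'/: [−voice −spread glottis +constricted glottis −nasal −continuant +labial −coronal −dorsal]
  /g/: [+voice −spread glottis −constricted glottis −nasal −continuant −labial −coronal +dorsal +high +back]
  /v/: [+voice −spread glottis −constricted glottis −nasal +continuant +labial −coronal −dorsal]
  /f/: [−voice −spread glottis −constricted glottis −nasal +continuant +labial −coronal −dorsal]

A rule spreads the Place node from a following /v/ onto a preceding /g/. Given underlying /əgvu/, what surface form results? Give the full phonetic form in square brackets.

[əbvu]

Terminals under Place in this geometry: [labial], [strident], [coronal], [anterior], [distributed], [dorsal], [high], [back].
The target acquires /v/'s values for everything under Place — [+labial], [−coronal], [−dorsal] — while keeping its own [voice], [spread glottis], [constricted glottis], ….
Among the inventory, only /b/ has exactly this specification, giving the surface form [əbvu].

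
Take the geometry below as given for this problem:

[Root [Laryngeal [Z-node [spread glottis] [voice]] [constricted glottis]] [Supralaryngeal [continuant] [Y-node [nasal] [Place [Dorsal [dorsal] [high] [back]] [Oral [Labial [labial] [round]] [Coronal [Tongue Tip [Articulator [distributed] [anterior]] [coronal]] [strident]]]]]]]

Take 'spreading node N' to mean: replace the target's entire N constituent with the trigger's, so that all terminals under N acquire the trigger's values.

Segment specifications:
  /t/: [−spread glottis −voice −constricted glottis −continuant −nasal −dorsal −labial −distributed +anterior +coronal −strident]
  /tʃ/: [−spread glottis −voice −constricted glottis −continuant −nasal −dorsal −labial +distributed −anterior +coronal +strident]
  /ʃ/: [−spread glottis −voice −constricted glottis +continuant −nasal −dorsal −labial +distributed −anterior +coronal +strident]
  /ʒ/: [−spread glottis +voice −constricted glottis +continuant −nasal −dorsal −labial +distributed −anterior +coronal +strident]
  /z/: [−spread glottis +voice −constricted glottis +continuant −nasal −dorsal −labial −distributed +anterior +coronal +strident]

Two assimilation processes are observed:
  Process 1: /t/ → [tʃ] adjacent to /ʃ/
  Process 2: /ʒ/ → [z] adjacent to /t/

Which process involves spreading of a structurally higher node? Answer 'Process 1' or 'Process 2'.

Process 1

Process 1: the features that change are [anterior], [distributed], [strident]; the minimal node is Coronal (depth 5).
In Process 2, [anterior], [distributed] change, so the minimal spreading node is Articulator at depth 7.
Coronal (depth 5) sits above Articulator (depth 7), making Process 1 the one with the higher spreading node.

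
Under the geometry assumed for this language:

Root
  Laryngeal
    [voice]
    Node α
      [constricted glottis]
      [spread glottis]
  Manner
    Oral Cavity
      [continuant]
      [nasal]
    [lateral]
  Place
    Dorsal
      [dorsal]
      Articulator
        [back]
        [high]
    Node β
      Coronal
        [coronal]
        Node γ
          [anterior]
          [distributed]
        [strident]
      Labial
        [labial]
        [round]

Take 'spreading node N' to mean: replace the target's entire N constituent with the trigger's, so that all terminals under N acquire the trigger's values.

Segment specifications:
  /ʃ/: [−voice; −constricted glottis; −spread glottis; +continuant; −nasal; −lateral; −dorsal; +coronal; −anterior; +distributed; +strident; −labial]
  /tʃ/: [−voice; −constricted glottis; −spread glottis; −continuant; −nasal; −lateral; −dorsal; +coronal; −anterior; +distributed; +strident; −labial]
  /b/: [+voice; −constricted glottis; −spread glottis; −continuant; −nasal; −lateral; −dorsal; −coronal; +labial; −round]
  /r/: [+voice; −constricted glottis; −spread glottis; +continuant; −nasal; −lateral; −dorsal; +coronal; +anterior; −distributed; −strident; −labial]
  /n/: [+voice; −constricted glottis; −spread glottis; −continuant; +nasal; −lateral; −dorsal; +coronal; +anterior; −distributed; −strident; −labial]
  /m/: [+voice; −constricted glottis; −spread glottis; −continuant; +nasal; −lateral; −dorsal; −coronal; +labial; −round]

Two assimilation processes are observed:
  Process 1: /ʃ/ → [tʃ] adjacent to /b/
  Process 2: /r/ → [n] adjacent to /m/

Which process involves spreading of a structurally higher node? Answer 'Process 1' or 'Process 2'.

In Process 1, [continuant] changes, so the minimal spreading node is [continuant] at depth 3.
Process 2: the features that change are [nasal], [continuant]; the minimal node is Oral Cavity (depth 2).
Oral Cavity is closer to Root than [continuant], so Process 2 spreads the higher node.

Process 2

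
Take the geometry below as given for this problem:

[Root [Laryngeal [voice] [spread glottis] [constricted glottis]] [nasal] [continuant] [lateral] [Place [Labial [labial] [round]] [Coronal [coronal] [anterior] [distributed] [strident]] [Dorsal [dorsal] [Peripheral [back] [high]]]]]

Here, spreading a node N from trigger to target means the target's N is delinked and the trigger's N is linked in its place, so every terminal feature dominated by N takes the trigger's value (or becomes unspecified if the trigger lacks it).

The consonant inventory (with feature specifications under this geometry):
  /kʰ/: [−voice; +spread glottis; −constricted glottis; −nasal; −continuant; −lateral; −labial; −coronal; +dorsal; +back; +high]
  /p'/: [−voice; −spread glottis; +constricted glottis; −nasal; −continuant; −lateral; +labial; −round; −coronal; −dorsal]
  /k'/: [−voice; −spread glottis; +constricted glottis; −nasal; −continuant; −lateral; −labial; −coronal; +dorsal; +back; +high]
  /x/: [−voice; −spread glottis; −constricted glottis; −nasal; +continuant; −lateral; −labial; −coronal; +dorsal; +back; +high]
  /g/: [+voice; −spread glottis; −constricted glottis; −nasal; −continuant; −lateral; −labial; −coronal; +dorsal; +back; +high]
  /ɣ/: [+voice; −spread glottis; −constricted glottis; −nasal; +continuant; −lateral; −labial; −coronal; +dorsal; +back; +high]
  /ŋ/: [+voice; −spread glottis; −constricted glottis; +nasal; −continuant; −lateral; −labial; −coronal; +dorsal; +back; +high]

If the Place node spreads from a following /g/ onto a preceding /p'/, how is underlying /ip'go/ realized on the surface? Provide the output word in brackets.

[ik'go]

Place immediately or transitively dominates [labial], [round], [coronal], [anterior], [distributed], [strident], [dorsal], [back], [high].
The target acquires /g/'s values for everything under Place — [−labial], [−coronal], [+dorsal], [+back], [+high] — while keeping its own [voice], [spread glottis], [constricted glottis], ….
Among the inventory, only /k'/ has exactly this specification, giving the surface form [ik'go].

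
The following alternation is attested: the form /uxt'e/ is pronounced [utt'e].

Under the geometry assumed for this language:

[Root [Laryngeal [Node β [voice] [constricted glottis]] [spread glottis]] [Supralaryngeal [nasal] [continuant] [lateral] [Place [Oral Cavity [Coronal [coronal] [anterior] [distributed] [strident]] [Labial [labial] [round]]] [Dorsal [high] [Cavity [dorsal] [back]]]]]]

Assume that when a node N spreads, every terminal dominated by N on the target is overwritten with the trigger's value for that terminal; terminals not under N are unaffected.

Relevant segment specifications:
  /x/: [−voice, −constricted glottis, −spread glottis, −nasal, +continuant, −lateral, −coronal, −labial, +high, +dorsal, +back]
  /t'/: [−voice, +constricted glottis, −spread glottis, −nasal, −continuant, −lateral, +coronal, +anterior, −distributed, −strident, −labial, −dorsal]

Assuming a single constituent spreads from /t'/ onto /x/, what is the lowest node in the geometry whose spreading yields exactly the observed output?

Comparing /x/ with its surface form [t], the features that change are [continuant], [coronal], [anterior], [distributed], [strident], [dorsal], [high], [back].
These terminals are all dominated by Supralaryngeal, and no proper subconstituent of Supralaryngeal covers them all; Supralaryngeal is their lowest common ancestor.
Spreading Supralaryngeal from /t'/ overwrites each of those terminals with /t'/'s values, yielding exactly [t].
[constricted glottis] — on which /t'/ differs from /x/ — is unchanged, so Root cannot have spread; the constituent is no larger than Supralaryngeal.

Supralaryngeal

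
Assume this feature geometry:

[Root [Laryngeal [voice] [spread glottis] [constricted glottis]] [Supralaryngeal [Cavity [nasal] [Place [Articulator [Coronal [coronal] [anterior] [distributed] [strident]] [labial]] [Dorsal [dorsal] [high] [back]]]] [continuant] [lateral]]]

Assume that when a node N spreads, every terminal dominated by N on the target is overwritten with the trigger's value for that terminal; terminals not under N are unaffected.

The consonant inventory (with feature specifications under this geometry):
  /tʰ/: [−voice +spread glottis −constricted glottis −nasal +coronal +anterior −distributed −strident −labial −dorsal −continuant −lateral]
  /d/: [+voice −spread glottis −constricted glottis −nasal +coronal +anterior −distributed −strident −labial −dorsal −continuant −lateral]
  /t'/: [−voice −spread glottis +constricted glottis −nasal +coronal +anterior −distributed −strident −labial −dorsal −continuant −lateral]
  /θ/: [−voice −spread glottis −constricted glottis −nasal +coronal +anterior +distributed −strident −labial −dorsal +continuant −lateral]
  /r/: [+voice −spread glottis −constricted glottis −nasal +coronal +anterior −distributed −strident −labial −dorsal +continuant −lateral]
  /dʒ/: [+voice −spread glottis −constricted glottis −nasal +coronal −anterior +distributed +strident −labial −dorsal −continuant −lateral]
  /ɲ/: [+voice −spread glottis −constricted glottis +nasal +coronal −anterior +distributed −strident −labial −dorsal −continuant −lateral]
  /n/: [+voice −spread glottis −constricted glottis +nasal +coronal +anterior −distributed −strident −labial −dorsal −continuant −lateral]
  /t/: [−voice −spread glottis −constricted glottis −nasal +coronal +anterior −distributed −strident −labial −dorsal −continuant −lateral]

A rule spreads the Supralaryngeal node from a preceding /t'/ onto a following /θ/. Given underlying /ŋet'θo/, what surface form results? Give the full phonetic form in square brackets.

Terminals under Supralaryngeal in this geometry: [nasal], [coronal], [anterior], [distributed], [strident], [labial], [dorsal], [high], [back], [continuant], [lateral].
After delinking /θ/'s Supralaryngeal and linking /t'/'s, the affected terminals become [−nasal], [+coronal], [+anterior], [−distributed], [−strident], [−labial], [−dorsal], [−continuant], [−lateral]; [voice], [spread glottis], [constricted glottis] (outside Supralaryngeal) are retained from /θ/.
The resulting bundle matches /t/ in the inventory; substituting it for /θ/ gives [ŋet'to].

[ŋet'to]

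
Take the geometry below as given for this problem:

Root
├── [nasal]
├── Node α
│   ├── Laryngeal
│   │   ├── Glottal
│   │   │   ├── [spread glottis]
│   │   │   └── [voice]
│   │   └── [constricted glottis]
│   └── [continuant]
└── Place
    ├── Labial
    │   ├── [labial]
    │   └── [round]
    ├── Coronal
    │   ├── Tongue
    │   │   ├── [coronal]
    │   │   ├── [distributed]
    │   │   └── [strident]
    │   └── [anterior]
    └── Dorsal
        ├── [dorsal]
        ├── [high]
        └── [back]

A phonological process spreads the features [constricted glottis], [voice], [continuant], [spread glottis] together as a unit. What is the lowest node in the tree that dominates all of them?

Node α

[constricted glottis] is immediately dominated by Laryngeal.
[voice] is immediately dominated by Glottal.
[continuant] is immediately dominated by Node α.
[spread glottis] is immediately dominated by Glottal.
These paths first converge at Node α; no daughter of Node α dominates all 4 features, so Node α is the minimal constituent.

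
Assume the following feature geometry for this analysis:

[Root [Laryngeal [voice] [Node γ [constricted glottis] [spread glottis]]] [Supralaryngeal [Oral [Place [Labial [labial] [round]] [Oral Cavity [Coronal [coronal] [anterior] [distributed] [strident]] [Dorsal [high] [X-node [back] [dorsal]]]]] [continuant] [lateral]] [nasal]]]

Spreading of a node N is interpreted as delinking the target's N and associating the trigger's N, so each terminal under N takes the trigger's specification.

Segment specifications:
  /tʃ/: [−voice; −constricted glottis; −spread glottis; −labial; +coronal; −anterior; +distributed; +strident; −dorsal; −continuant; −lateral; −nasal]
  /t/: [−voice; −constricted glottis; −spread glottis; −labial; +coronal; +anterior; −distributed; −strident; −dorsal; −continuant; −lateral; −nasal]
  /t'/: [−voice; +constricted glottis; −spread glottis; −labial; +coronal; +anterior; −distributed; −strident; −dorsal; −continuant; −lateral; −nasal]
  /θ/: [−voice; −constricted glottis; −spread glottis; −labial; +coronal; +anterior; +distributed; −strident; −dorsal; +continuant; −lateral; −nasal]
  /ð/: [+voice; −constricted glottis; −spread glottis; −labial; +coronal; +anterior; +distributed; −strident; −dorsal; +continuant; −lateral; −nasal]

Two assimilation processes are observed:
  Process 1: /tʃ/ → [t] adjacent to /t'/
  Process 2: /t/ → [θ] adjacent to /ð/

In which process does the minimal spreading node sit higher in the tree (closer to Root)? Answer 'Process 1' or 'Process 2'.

Process 1 alters [anterior], [distributed], [strident]; the lowest common ancestor is Coronal (depth 5 from Root).
In Process 2, [continuant], [distributed] change, so the minimal spreading node is Oral at depth 2.
Oral (depth 2) sits above Coronal (depth 5), making Process 2 the one with the higher spreading node.

Process 2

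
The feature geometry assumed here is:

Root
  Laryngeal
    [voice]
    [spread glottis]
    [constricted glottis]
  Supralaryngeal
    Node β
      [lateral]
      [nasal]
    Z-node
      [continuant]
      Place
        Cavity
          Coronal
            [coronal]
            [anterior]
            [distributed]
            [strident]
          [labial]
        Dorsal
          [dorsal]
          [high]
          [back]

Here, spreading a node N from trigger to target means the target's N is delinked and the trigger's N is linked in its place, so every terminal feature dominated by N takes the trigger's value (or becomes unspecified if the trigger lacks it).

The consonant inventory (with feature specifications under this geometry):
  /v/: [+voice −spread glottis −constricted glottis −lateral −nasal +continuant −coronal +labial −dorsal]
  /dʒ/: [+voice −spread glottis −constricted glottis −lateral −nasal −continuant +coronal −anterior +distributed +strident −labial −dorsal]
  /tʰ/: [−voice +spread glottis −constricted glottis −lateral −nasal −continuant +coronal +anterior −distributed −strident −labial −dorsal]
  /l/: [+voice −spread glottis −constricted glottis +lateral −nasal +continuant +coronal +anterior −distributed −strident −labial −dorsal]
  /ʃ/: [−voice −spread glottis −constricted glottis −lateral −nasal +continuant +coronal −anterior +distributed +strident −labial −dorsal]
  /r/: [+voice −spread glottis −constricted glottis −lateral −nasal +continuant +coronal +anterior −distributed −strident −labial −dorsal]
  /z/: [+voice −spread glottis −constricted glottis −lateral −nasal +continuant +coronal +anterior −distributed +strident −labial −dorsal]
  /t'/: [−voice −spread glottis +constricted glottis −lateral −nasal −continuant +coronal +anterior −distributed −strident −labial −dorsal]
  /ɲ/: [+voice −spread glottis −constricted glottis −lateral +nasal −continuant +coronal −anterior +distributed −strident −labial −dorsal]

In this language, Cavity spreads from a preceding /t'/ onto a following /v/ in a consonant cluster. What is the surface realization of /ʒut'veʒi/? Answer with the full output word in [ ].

[ʒut'reʒi]

Cavity immediately or transitively dominates [coronal], [anterior], [distributed], [strident], [labial].
Spreading Cavity from /t'/ onto /v/ replaces those values with /t'/'s: [+coronal], [+anterior], [−distributed], [−strident], [−labial]. Features outside Cavity ([voice], [spread glottis], [constricted glottis], …) stay as in /v/.
This feature bundle is that of [r], so /ʒut'veʒi/ surfaces as [ʒut'reʒi].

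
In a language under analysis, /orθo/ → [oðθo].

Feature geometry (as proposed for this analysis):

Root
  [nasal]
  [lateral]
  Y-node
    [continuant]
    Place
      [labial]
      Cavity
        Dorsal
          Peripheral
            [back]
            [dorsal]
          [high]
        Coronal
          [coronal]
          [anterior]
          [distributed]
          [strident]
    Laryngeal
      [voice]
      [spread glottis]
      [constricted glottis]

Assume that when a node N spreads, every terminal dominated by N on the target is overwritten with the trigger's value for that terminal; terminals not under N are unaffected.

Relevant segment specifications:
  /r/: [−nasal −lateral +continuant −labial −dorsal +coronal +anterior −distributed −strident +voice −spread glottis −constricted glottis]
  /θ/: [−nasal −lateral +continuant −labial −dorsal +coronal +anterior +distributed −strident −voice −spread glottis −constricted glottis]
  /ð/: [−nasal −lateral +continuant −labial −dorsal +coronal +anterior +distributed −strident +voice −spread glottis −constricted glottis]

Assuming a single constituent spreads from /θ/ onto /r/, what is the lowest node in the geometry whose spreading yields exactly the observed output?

/r/ and [ð] differ in [distributed]; every other specified feature is identical.
Since just one terminal is affected and it takes /θ/'s value, spreading the terminal [distributed] alone is sufficient and minimal.
[voice], a feature on which the two segments disagree outside [distributed], is unchanged — nothing dominating it spread, and [distributed] is the minimal sufficient constituent.

[distributed]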